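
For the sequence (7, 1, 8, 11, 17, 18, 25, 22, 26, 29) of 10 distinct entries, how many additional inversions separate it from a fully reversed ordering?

Maximum inversions for 10 distinct elements is C(10, 2) = 10·9/2 = 45.
Current inversions — for each element, count later smaller elements:
7: 1
1: 0
8: 0
11: 0
17: 0
18: 0
25: 1
22: 0
26: 0
29: 0
Current total: 1 + 0 + 0 + 0 + 0 + 0 + 1 + 0 + 0 + 0 = 2
Shortfall: 45 − 2 = 43

43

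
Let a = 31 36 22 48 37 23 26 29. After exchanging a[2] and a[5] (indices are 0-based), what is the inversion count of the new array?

Positions 2 and 5 hold 22 and 23; after swapping, the array is [31, 36, 23, 48, 37, 22, 26, 29].
Sweep left to right; for each value list the smaller values that follow it:
31 → 23, 22, 26, 29 → 4
36 → 23, 22, 26, 29 → 4
23 → 22 → 1
48 → 37, 22, 26, 29 → 4
37 → 22, 26, 29 → 3
22 → none → 0
26 → none → 0
29 → none → 0
Sum: 4 + 4 + 1 + 4 + 3 + 0 + 0 + 0 = 16

16 inversions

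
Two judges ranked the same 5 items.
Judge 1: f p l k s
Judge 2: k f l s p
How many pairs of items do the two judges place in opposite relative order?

Assign each item its position (1..5) in the first ordering, then rewrite the second ordering as that position sequence:
positions: f→1, p→2, l→3, k→4, s→5
second ordering as positions: [4, 1, 3, 5, 2]
Discordant pairs = inversions in this position sequence.
4: 1, 3, 2 → 3
1: 0
3: 2 → 1
5: 2 → 1
2: 0
Total: 3 + 0 + 1 + 1 + 0 = 5

5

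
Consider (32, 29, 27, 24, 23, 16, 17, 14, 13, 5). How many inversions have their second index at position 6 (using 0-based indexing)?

The element at index 6 is 17.
Elements before it: 32, 29, 27, 24, 23, 16
Those larger than 17: 32, 29, 27, 24, 23

5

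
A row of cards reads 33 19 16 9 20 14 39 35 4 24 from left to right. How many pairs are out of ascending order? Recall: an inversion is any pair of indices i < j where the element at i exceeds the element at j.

For each element, count later entries that are smaller:
33: 7
19: 4
16: 3
9: 1
20: 2
14: 1
39: 3
35: 2
4: 0
24: 0
Sum: 7 + 4 + 3 + 1 + 2 + 1 + 3 + 2 + 0 + 0 = 23

23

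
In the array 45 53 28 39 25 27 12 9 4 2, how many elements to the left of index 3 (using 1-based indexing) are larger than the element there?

The element at index 3 is 28.
Elements before it: 45, 53
Those larger than 28: 45, 53

2 such elements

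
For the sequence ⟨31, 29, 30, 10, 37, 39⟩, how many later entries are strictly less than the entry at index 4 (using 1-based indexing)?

0 such elements

The element at index 4 is 10.
Elements after it: 37, 39
None of them are smaller than 10.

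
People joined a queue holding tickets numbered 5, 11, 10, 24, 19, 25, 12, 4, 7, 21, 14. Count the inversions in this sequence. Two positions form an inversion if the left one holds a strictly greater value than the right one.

24 out-of-order pairs

Sweep left to right; for each value list the smaller values that follow it:
5: 1
11: 3
10: 2
24: 6
19: 4
25: 5
12: 2
4: 0
7: 0
21: 1
14: 0
Sum: 1 + 3 + 2 + 6 + 4 + 5 + 2 + 0 + 0 + 1 + 0 = 24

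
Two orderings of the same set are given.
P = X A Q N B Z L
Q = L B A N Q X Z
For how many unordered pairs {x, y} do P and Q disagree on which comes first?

Assign each item its position (1..7) in the first ordering, then rewrite the second ordering as that position sequence:
positions: X→1, A→2, Q→3, N→4, B→5, Z→6, L→7
second ordering as positions: [7, 5, 2, 4, 3, 1, 6]
Discordant pairs = inversions in this position sequence.
7: 5, 2, 4, 3, 1, 6 → 6
5: 2, 4, 3, 1 → 4
2: 1 → 1
4: 3, 1 → 2
3: 1 → 1
1: 0
6: 0
Total: 6 + 4 + 1 + 2 + 1 + 0 + 0 = 14

14 disagreeing pairs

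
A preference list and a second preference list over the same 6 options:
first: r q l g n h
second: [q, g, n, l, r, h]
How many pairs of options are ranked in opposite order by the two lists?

6 pairs

Assign each item its position (1..6) in the first ordering, then rewrite the second ordering as that position sequence:
positions: r→1, q→2, l→3, g→4, n→5, h→6
second ordering as positions: [2, 4, 5, 3, 1, 6]
Discordant pairs = inversions in this position sequence.
2: 1 → 1
4: 3, 1 → 2
5: 3, 1 → 2
3: 1 → 1
1: 0
6: 0
Total: 1 + 2 + 2 + 1 + 0 + 0 = 6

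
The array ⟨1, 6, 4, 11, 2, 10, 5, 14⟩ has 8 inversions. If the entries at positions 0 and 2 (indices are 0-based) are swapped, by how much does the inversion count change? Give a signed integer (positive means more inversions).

Positions 0 and 2 hold 1 and 4; after swapping, the array is [4, 6, 1, 11, 2, 10, 5, 14].
Sweep left to right; for each value list the smaller values that follow it:
4 → 1, 2 → 2
6 → 1, 2, 5 → 3
1 → none → 0
11 → 2, 10, 5 → 3
2 → none → 0
10 → 5 → 1
5 → none → 0
14 → none → 0
Sum: 2 + 3 + 0 + 3 + 0 + 1 + 0 + 0 = 9
Change: 9 − 8 = +1

+1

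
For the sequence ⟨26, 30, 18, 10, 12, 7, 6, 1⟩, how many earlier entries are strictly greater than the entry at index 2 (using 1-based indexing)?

The element at index 2 is 30.
Elements before it: 26
None of them are larger than 30.

0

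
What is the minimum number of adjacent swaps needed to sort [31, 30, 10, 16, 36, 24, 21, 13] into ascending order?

18 adjacent swaps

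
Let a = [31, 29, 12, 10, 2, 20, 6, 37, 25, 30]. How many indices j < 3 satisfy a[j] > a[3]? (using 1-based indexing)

The element at index 3 is 12.
Elements before it: 31, 29
Those larger than 12: 31, 29

2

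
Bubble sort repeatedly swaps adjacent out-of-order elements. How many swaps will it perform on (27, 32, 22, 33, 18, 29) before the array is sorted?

Each adjacent swap fixes exactly one inversion, so the minimum swap count equals the number of inversions.
Count inversions — for each element, later elements that are smaller:
27: 22, 18 → 2
32: 22, 18, 29 → 3
22: 18 → 1
33: 18, 29 → 2
18: none → 0
29: none → 0
Total inversions: 2 + 3 + 1 + 2 + 0 + 0 = 8

8 swaps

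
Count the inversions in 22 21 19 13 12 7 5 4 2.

36 inversions

Sweep left to right; for each value list the smaller values that follow it:
22: 8
21: 7
19: 6
13: 5
12: 4
7: 3
5: 2
4: 1
2: 0
Sum: 8 + 7 + 6 + 5 + 4 + 3 + 2 + 1 + 0 = 36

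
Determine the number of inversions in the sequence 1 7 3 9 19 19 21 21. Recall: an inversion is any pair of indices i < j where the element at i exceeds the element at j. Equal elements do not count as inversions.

Count, for each position, how many later elements it exceeds:
1 → none → 0
7 → 3 → 1
3 → none → 0
9 → none → 0
19 → none → 0
19 → none → 0
21 → none → 0
21 → none → 0
Sum: 0 + 1 + 0 + 0 + 0 + 0 + 0 + 0 = 1

1 out-of-order pair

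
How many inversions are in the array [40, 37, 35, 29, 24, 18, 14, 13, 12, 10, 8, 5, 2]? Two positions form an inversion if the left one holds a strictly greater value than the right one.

78

Count, for each position, how many later elements it exceeds:
40 → 37, 35, 29, 24, 18, 14, 13, 12, 10, 8, 5, 2 → 12
37 → 35, 29, 24, 18, 14, 13, 12, 10, 8, 5, 2 → 11
35 → 29, 24, 18, 14, 13, 12, 10, 8, 5, 2 → 10
29 → 24, 18, 14, 13, 12, 10, 8, 5, 2 → 9
24 → 18, 14, 13, 12, 10, 8, 5, 2 → 8
18 → 14, 13, 12, 10, 8, 5, 2 → 7
14 → 13, 12, 10, 8, 5, 2 → 6
13 → 12, 10, 8, 5, 2 → 5
12 → 10, 8, 5, 2 → 4
10 → 8, 5, 2 → 3
8 → 5, 2 → 2
5 → 2 → 1
2 → none → 0
Sum: 12 + 11 + 10 + 9 + 8 + 7 + 6 + 5 + 4 + 3 + 2 + 1 + 0 = 78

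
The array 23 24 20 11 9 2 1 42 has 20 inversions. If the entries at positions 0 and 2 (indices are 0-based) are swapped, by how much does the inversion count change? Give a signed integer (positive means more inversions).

-1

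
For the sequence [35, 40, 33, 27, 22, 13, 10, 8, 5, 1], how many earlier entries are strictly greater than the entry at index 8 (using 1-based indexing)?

The element at index 8 is 8.
Elements before it: 35, 40, 33, 27, 22, 13, 10
Those larger than 8: 35, 40, 33, 27, 22, 13, 10

7 such elements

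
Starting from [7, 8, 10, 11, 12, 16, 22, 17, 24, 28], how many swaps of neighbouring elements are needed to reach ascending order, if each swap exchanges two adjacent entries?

The minimum number of adjacent swaps to sort an array equals its inversion count, since every such swap removes exactly one inversion.
Count inversions — for each element, later elements that are smaller:
7: none → 0
8: none → 0
10: none → 0
11: none → 0
12: none → 0
16: none → 0
22: 17 → 1
17: none → 0
24: none → 0
28: none → 0
Total inversions: 0 + 0 + 0 + 0 + 0 + 0 + 1 + 0 + 0 + 0 = 1

1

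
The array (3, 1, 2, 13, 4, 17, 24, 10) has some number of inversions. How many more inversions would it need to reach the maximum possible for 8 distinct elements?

22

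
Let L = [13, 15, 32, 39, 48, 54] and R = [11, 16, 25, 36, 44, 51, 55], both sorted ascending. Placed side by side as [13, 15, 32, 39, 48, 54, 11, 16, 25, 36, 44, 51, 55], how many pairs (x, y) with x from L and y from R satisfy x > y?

For each element r of the right run, count left-run elements greater than r:
r = 11: 13, 15, 32, 39, 48, 54 → 6
r = 16: 32, 39, 48, 54 → 4
r = 25: 32, 39, 48, 54 → 4
r = 36: 39, 48, 54 → 3
r = 44: 48, 54 → 2
r = 51: 54 → 1
r = 55: none → 0
Cross-inversions: 6 + 4 + 4 + 3 + 2 + 1 + 0 = 20

Split inversions: 20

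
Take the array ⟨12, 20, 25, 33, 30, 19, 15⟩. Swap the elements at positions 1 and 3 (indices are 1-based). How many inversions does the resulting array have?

13

Positions 1 and 3 hold 12 and 25; after swapping, the array is [25, 20, 12, 33, 30, 19, 15].
Sweep left to right; for each value list the smaller values that follow it:
25 → 20, 12, 19, 15 → 4
20 → 12, 19, 15 → 3
12 → none → 0
33 → 30, 19, 15 → 3
30 → 19, 15 → 2
19 → 15 → 1
15 → none → 0
Sum: 4 + 3 + 0 + 3 + 2 + 1 + 0 = 13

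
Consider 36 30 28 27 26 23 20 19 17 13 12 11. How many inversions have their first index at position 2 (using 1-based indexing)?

The element at index 2 is 30.
Elements after it: 28, 27, 26, 23, 20, 19, 17, 13, 12, 11
Those smaller than 30: 28, 27, 26, 23, 20, 19, 17, 13, 12, 11

10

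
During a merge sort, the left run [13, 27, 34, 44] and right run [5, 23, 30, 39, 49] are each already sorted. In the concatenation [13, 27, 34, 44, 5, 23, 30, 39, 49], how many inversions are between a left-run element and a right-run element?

Take each right-half value and tally the left-half values above it:
r = 5: 13, 27, 34, 44 → 4
r = 23: 27, 34, 44 → 3
r = 30: 34, 44 → 2
r = 39: 44 → 1
r = 49: none → 0
Cross-inversions: 4 + 3 + 2 + 1 + 0 = 10

10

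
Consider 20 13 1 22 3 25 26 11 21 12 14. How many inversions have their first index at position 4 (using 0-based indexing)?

0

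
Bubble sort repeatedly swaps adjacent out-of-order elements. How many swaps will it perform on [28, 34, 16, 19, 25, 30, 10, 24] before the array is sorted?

There are 17 swaps.

Each adjacent swap fixes exactly one inversion, so the minimum swap count equals the number of inversions.
Count inversions — for each element, later elements that are smaller:
28: 16, 19, 25, 10, 24 → 5
34: 16, 19, 25, 30, 10, 24 → 6
16: 10 → 1
19: 10 → 1
25: 10, 24 → 2
30: 10, 24 → 2
10: none → 0
24: none → 0
Total inversions: 5 + 6 + 1 + 1 + 2 + 2 + 0 + 0 = 17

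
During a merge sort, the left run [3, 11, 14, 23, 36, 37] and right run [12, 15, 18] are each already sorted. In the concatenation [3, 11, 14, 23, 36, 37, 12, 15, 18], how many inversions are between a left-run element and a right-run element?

Count, for every r in R, how many entries of L exceed r:
r = 12: 14, 23, 36, 37 → 4
r = 15: 23, 36, 37 → 3
r = 18: 23, 36, 37 → 3
Cross-inversions: 4 + 3 + 3 = 10

10 split inversions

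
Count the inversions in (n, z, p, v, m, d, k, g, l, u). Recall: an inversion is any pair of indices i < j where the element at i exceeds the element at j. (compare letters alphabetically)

Count, for each position, how many later elements it exceeds:
n: 5
z: 8
p: 5
v: 6
m: 4
d: 0
k: 1
g: 0
l: 0
u: 0
Sum: 5 + 8 + 5 + 6 + 4 + 0 + 1 + 0 + 0 + 0 = 29

29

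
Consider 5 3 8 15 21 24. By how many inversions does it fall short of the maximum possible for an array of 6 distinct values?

14 inversions short

Maximum inversions for 6 distinct elements is C(6, 2) = 6·5/2 = 15.
Current inversions — for each element, count later smaller elements:
5: 1
3: 0
8: 0
15: 0
21: 0
24: 0
Current total: 1 + 0 + 0 + 0 + 0 + 0 = 1
Shortfall: 15 − 1 = 14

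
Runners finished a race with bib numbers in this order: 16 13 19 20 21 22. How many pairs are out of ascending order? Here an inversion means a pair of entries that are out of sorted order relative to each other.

1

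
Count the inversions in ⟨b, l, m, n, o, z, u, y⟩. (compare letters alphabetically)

Count, for each position, how many later elements it exceeds:
b: 0
l: 0
m: 0
n: 0
o: 0
z: 2
u: 0
y: 0
Sum: 0 + 0 + 0 + 0 + 0 + 2 + 0 + 0 = 2

2 inversions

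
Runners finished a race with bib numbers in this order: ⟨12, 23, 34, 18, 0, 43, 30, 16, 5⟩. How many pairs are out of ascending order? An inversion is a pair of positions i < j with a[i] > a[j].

Sweep left to right; for each value list the smaller values that follow it:
12 → 0, 5 → 2
23 → 18, 0, 16, 5 → 4
34 → 18, 0, 30, 16, 5 → 5
18 → 0, 16, 5 → 3
0 → none → 0
43 → 30, 16, 5 → 3
30 → 16, 5 → 2
16 → 5 → 1
5 → none → 0
Sum: 2 + 4 + 5 + 3 + 0 + 3 + 2 + 1 + 0 = 20

20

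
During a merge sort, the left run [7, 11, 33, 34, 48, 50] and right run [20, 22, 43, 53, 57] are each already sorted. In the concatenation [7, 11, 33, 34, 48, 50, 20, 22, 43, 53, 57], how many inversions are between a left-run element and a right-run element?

10

Take each right-half value and tally the left-half values above it:
r = 20: 33, 34, 48, 50 → 4
r = 22: 33, 34, 48, 50 → 4
r = 43: 48, 50 → 2
r = 53: none → 0
r = 57: none → 0
Cross-inversions: 4 + 4 + 2 + 0 + 0 = 10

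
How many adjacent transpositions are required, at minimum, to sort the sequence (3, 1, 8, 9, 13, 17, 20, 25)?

Minimum adjacent swaps = number of inversions (each swap of adjacent out-of-order elements removes one inversion and no swap can remove more).
Count inversions — for each element, later elements that are smaller:
3: 1 → 1
1: none → 0
8: none → 0
9: none → 0
13: none → 0
17: none → 0
20: none → 0
25: none → 0
Total inversions: 1 + 0 + 0 + 0 + 0 + 0 + 0 + 0 = 1

1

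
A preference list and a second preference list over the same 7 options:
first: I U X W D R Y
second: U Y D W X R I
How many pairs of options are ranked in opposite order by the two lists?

13

Assign each item its position (1..7) in the first ordering, then rewrite the second ordering as that position sequence:
positions: I→1, U→2, X→3, W→4, D→5, R→6, Y→7
second ordering as positions: [2, 7, 5, 4, 3, 6, 1]
Discordant pairs = inversions in this position sequence.
2: 1 → 1
7: 5, 4, 3, 6, 1 → 5
5: 4, 3, 1 → 3
4: 3, 1 → 2
3: 1 → 1
6: 1 → 1
1: 0
Total: 1 + 5 + 3 + 2 + 1 + 1 + 0 = 13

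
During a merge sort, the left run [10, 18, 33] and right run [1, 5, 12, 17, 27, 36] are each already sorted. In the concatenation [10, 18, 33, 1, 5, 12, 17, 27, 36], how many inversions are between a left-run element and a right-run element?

11

Count, for every r in R, how many entries of L exceed r:
r = 1: 10, 18, 33 → 3
r = 5: 10, 18, 33 → 3
r = 12: 18, 33 → 2
r = 17: 18, 33 → 2
r = 27: 33 → 1
r = 36: none → 0
Cross-inversions: 3 + 3 + 2 + 2 + 1 + 0 = 11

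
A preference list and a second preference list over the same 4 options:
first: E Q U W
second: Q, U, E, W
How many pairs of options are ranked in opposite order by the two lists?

Pairs: 2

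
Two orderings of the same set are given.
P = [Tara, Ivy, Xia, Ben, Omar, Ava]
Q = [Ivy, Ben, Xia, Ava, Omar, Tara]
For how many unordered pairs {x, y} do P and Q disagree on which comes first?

Assign each item its position (1..6) in the first ordering, then rewrite the second ordering as that position sequence:
positions: Tara→1, Ivy→2, Xia→3, Ben→4, Omar→5, Ava→6
second ordering as positions: [2, 4, 3, 6, 5, 1]
Discordant pairs = inversions in this position sequence.
2: 1 → 1
4: 3, 1 → 2
3: 1 → 1
6: 5, 1 → 2
5: 1 → 1
1: 0
Total: 1 + 2 + 1 + 2 + 1 + 0 = 7

7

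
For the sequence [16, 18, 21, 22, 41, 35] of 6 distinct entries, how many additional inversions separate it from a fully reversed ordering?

14

Maximum inversions for 6 distinct elements is C(6, 2) = 6·5/2 = 15.
Current inversions — for each element, count later smaller elements:
16: 0
18: 0
21: 0
22: 0
41: 1
35: 0
Current total: 0 + 0 + 0 + 0 + 1 + 0 = 1
Shortfall: 15 − 1 = 14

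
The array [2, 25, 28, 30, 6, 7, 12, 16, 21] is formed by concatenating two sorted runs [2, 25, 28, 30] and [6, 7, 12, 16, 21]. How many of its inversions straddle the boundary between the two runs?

15

Count, for every r in R, how many entries of L exceed r:
r = 6: 25, 28, 30 → 3
r = 7: 25, 28, 30 → 3
r = 12: 25, 28, 30 → 3
r = 16: 25, 28, 30 → 3
r = 21: 25, 28, 30 → 3
Cross-inversions: 3 + 3 + 3 + 3 + 3 = 15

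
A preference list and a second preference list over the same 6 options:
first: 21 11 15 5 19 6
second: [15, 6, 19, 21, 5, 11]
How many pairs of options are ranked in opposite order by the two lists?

10 pairs

Assign each item its position (1..6) in the first ordering, then rewrite the second ordering as that position sequence:
positions: 21→1, 11→2, 15→3, 5→4, 19→5, 6→6
second ordering as positions: [3, 6, 5, 1, 4, 2]
Discordant pairs = inversions in this position sequence.
3: 1, 2 → 2
6: 5, 1, 4, 2 → 4
5: 1, 4, 2 → 3
1: 0
4: 2 → 1
2: 0
Total: 2 + 4 + 3 + 0 + 1 + 0 = 10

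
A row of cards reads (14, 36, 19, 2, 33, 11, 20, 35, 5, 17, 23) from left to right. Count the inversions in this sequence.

Inversions: 27

Count, for each position, how many later elements it exceeds:
14: 3
36: 9
19: 4
2: 0
33: 5
11: 1
20: 2
35: 3
5: 0
17: 0
23: 0
Sum: 3 + 9 + 4 + 0 + 5 + 1 + 2 + 3 + 0 + 0 + 0 = 27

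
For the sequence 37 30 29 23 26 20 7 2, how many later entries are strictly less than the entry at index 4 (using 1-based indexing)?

The element at index 4 is 23.
Elements after it: 26, 20, 7, 2
Those smaller than 23: 20, 7, 2

3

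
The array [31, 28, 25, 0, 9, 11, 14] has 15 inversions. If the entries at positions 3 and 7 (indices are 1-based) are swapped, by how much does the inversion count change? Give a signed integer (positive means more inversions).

-1

Positions 3 and 7 hold 25 and 14; after swapping, the array is [31, 28, 14, 0, 9, 11, 25].
Sweep left to right; for each value list the smaller values that follow it:
31 → 28, 14, 0, 9, 11, 25 → 6
28 → 14, 0, 9, 11, 25 → 5
14 → 0, 9, 11 → 3
0 → none → 0
9 → none → 0
11 → none → 0
25 → none → 0
Sum: 6 + 5 + 3 + 0 + 0 + 0 + 0 = 14
Change: 14 − 15 = -1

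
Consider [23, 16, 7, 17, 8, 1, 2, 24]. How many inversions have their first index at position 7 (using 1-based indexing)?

The element at index 7 is 2.
Elements after it: 24
None of them are smaller than 2.

0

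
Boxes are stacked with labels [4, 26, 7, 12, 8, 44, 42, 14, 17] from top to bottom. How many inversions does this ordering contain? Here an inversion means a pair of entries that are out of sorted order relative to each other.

Element-by-element contributions:
4 → none → 0
26 → 7, 12, 8, 14, 17 → 5
7 → none → 0
12 → 8 → 1
8 → none → 0
44 → 42, 14, 17 → 3
42 → 14, 17 → 2
14 → none → 0
17 → none → 0
Sum: 0 + 5 + 0 + 1 + 0 + 3 + 2 + 0 + 0 = 11

11 inversions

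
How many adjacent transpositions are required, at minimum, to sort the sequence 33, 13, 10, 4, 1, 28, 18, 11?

17

Each adjacent swap fixes exactly one inversion, so the minimum swap count equals the number of inversions.
Count inversions — for each element, later elements that are smaller:
33: 13, 10, 4, 1, 28, 18, 11 → 7
13: 10, 4, 1, 11 → 4
10: 4, 1 → 2
4: 1 → 1
1: none → 0
28: 18, 11 → 2
18: 11 → 1
11: none → 0
Total inversions: 7 + 4 + 2 + 1 + 0 + 2 + 1 + 0 = 17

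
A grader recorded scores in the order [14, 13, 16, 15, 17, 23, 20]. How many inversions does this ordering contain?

3

Inversion pairs (indices are 1-based):
(1,2): 14 > 13
(3,4): 16 > 15
(6,7): 23 > 20
That's 3 pairs.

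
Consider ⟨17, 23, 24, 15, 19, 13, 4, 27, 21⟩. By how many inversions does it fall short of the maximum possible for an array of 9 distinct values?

17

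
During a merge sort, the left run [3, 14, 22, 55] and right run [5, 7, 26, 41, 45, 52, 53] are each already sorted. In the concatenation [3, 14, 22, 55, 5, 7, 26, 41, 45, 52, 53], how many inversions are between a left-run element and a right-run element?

Cross-inversions: 11

For each element r of the right run, count left-run elements greater than r:
r = 5: 14, 22, 55 → 3
r = 7: 14, 22, 55 → 3
r = 26: 55 → 1
r = 41: 55 → 1
r = 45: 55 → 1
r = 52: 55 → 1
r = 53: 55 → 1
Cross-inversions: 3 + 3 + 1 + 1 + 1 + 1 + 1 = 11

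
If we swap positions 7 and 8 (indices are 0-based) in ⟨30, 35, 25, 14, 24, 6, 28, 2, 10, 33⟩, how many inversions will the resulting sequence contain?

Positions 7 and 8 hold 2 and 10; after swapping, the array is [30, 35, 25, 14, 24, 6, 28, 10, 2, 33].
Sweep left to right; for each value list the smaller values that follow it:
30 → 25, 14, 24, 6, 28, 10, 2 → 7
35 → 25, 14, 24, 6, 28, 10, 2, 33 → 8
25 → 14, 24, 6, 10, 2 → 5
14 → 6, 10, 2 → 3
24 → 6, 10, 2 → 3
6 → 2 → 1
28 → 10, 2 → 2
10 → 2 → 1
2 → none → 0
33 → none → 0
Sum: 7 + 8 + 5 + 3 + 3 + 1 + 2 + 1 + 0 + 0 = 30

30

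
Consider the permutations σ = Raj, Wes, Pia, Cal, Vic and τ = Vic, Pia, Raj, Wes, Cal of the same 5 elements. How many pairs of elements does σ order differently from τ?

6

Assign each item its position (1..5) in the first ordering, then rewrite the second ordering as that position sequence:
positions: Raj→1, Wes→2, Pia→3, Cal→4, Vic→5
second ordering as positions: [5, 3, 1, 2, 4]
Discordant pairs = inversions in this position sequence.
5: 3, 1, 2, 4 → 4
3: 1, 2 → 2
1: 0
2: 0
4: 0
Total: 4 + 2 + 0 + 0 + 0 = 6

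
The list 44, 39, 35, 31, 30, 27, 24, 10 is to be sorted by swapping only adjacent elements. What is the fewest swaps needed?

Minimum adjacent swaps = number of inversions (each swap of adjacent out-of-order elements removes one inversion and no swap can remove more).
Count inversions — for each element, later elements that are smaller:
44: 39, 35, 31, 30, 27, 24, 10 → 7
39: 35, 31, 30, 27, 24, 10 → 6
35: 31, 30, 27, 24, 10 → 5
31: 30, 27, 24, 10 → 4
30: 27, 24, 10 → 3
27: 24, 10 → 2
24: 10 → 1
10: none → 0
Total inversions: 7 + 6 + 5 + 4 + 3 + 2 + 1 + 0 = 28

28 swaps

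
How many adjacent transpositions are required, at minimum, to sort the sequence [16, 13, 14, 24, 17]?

3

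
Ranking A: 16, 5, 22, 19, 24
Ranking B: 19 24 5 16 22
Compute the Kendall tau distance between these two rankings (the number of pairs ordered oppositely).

7

Assign each item its position (1..5) in the first ordering, then rewrite the second ordering as that position sequence:
positions: 16→1, 5→2, 22→3, 19→4, 24→5
second ordering as positions: [4, 5, 2, 1, 3]
Discordant pairs = inversions in this position sequence.
4: 2, 1, 3 → 3
5: 2, 1, 3 → 3
2: 1 → 1
1: 0
3: 0
Total: 3 + 3 + 1 + 0 + 0 = 7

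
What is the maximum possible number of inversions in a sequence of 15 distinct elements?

105

A reversed (strictly descending) arrangement makes every pair an inversion, giving C(15, 2) inversions.
C(15, 2) = 15·14/2 = 105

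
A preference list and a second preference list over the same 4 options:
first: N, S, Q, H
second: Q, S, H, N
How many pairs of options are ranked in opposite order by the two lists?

4 pairs

Assign each item its position (1..4) in the first ordering, then rewrite the second ordering as that position sequence:
positions: N→1, S→2, Q→3, H→4
second ordering as positions: [3, 2, 4, 1]
Discordant pairs = inversions in this position sequence.
3: 2, 1 → 2
2: 1 → 1
4: 1 → 1
1: 0
Total: 2 + 1 + 1 + 0 = 4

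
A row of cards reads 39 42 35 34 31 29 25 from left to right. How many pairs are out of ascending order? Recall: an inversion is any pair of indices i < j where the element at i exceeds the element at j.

Count, for each position, how many later elements it exceeds:
39: 5
42: 5
35: 4
34: 3
31: 2
29: 1
25: 0
Sum: 5 + 5 + 4 + 3 + 2 + 1 + 0 = 20

20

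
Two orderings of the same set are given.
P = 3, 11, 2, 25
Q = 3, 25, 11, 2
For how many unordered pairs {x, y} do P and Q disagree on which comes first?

Assign each item its position (1..4) in the first ordering, then rewrite the second ordering as that position sequence:
positions: 3→1, 11→2, 2→3, 25→4
second ordering as positions: [1, 4, 2, 3]
Discordant pairs = inversions in this position sequence.
1: 0
4: 2, 3 → 2
2: 0
3: 0
Total: 0 + 2 + 0 + 0 = 2

2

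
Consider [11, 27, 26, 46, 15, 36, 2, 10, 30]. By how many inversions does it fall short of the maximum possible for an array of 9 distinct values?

Maximum inversions for 9 distinct elements is C(9, 2) = 9·8/2 = 36.
Current inversions — for each element, count later smaller elements:
11: 2
27: 4
26: 3
46: 5
15: 2
36: 3
2: 0
10: 0
30: 0
Current total: 2 + 4 + 3 + 5 + 2 + 3 + 0 + 0 + 0 = 19
Shortfall: 36 − 19 = 17

17 inversions short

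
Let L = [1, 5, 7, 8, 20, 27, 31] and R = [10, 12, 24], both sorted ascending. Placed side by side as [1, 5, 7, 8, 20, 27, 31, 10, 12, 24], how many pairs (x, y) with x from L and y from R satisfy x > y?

Split inversions: 8

Count, for every r in R, how many entries of L exceed r:
r = 10: 20, 27, 31 → 3
r = 12: 20, 27, 31 → 3
r = 24: 27, 31 → 2
Cross-inversions: 3 + 3 + 2 = 8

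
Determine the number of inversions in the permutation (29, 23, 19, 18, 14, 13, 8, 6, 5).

36 inversions

Element-by-element contributions:
29: 8
23: 7
19: 6
18: 5
14: 4
13: 3
8: 2
6: 1
5: 0
Sum: 8 + 7 + 6 + 5 + 4 + 3 + 2 + 1 + 0 = 36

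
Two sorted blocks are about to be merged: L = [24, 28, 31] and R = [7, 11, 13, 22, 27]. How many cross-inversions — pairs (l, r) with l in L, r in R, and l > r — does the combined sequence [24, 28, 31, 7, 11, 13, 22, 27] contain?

14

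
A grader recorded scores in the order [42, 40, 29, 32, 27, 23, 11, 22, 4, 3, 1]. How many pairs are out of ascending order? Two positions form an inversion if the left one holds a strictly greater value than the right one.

There are 53 inversions.

Count, for each position, how many later elements it exceeds:
42 → 40, 29, 32, 27, 23, 11, 22, 4, 3, 1 → 10
40 → 29, 32, 27, 23, 11, 22, 4, 3, 1 → 9
29 → 27, 23, 11, 22, 4, 3, 1 → 7
32 → 27, 23, 11, 22, 4, 3, 1 → 7
27 → 23, 11, 22, 4, 3, 1 → 6
23 → 11, 22, 4, 3, 1 → 5
11 → 4, 3, 1 → 3
22 → 4, 3, 1 → 3
4 → 3, 1 → 2
3 → 1 → 1
1 → none → 0
Sum: 10 + 9 + 7 + 7 + 6 + 5 + 3 + 3 + 2 + 1 + 0 = 53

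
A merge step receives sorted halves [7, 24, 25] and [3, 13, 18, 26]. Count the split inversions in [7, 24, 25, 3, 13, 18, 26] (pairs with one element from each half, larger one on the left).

There are 7 split inversions.

For each element r of the right run, count left-run elements greater than r:
r = 3: 7, 24, 25 → 3
r = 13: 24, 25 → 2
r = 18: 24, 25 → 2
r = 26: none → 0
Cross-inversions: 3 + 2 + 2 + 0 = 7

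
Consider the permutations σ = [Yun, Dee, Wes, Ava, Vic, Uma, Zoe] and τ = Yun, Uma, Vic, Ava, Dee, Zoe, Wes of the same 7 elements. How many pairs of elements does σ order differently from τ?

10

Assign each item its position (1..7) in the first ordering, then rewrite the second ordering as that position sequence:
positions: Yun→1, Dee→2, Wes→3, Ava→4, Vic→5, Uma→6, Zoe→7
second ordering as positions: [1, 6, 5, 4, 2, 7, 3]
Discordant pairs = inversions in this position sequence.
1: 0
6: 5, 4, 2, 3 → 4
5: 4, 2, 3 → 3
4: 2, 3 → 2
2: 0
7: 3 → 1
3: 0
Total: 0 + 4 + 3 + 2 + 0 + 1 + 0 = 10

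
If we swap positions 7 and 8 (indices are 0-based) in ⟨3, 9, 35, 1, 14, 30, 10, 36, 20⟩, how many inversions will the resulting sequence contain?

Positions 7 and 8 hold 36 and 20; after swapping, the array is [3, 9, 35, 1, 14, 30, 10, 20, 36].
For each element, count later entries that are smaller:
3 → 1 → 1
9 → 1 → 1
35 → 1, 14, 30, 10, 20 → 5
1 → none → 0
14 → 10 → 1
30 → 10, 20 → 2
10 → none → 0
20 → none → 0
36 → none → 0
Sum: 1 + 1 + 5 + 0 + 1 + 2 + 0 + 0 + 0 = 10

10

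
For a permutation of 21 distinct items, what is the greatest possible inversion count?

210 inversions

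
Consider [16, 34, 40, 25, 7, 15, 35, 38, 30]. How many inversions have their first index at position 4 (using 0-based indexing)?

0

The element at index 4 is 7.
Elements after it: 15, 35, 38, 30
None of them are smaller than 7.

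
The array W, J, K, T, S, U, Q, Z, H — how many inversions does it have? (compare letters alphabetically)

Element-by-element contributions:
W → J, K, T, S, U, Q, H → 7
J → H → 1
K → H → 1
T → S, Q, H → 3
S → Q, H → 2
U → Q, H → 2
Q → H → 1
Z → H → 1
H → none → 0
Sum: 7 + 1 + 1 + 3 + 2 + 2 + 1 + 1 + 0 = 18

18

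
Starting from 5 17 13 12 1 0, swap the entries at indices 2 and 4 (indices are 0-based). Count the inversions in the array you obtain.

There are 9 inversions.

Positions 2 and 4 hold 13 and 1; after swapping, the array is [5, 17, 1, 12, 13, 0].
For each element, count later entries that are smaller:
5 → 1, 0 → 2
17 → 1, 12, 13, 0 → 4
1 → 0 → 1
12 → 0 → 1
13 → 0 → 1
0 → none → 0
Sum: 2 + 4 + 1 + 1 + 1 + 0 = 9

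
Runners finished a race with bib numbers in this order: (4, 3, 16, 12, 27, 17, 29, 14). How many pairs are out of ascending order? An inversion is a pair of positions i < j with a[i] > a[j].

For each element, count later entries that are smaller:
4: 1
3: 0
16: 2
12: 0
27: 2
17: 1
29: 1
14: 0
Sum: 1 + 0 + 2 + 0 + 2 + 1 + 1 + 0 = 7

7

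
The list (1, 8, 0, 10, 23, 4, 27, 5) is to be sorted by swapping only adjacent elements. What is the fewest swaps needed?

There are 9 swaps.

The minimum number of adjacent swaps to sort an array equals its inversion count, since every such swap removes exactly one inversion.
Count inversions — for each element, later elements that are smaller:
1: 0 → 1
8: 0, 4, 5 → 3
0: none → 0
10: 4, 5 → 2
23: 4, 5 → 2
4: none → 0
27: 5 → 1
5: none → 0
Total inversions: 1 + 3 + 0 + 2 + 2 + 0 + 1 + 0 = 9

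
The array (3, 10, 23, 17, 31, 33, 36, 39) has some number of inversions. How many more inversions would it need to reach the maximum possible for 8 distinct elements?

Maximum inversions for 8 distinct elements is C(8, 2) = 8·7/2 = 28.
Current inversions — for each element, count later smaller elements:
3: 0
10: 0
23: 1
17: 0
31: 0
33: 0
36: 0
39: 0
Current total: 0 + 0 + 1 + 0 + 0 + 0 + 0 + 0 = 1
Shortfall: 28 − 1 = 27

27 inversions short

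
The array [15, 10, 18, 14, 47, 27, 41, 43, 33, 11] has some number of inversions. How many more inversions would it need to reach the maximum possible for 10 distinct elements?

28

Maximum inversions for 10 distinct elements is C(10, 2) = 10·9/2 = 45.
Current inversions — for each element, count later smaller elements:
15: 3
10: 0
18: 2
14: 1
47: 5
27: 1
41: 2
43: 2
33: 1
11: 0
Current total: 3 + 0 + 2 + 1 + 5 + 1 + 2 + 2 + 1 + 0 = 17
Shortfall: 45 − 17 = 28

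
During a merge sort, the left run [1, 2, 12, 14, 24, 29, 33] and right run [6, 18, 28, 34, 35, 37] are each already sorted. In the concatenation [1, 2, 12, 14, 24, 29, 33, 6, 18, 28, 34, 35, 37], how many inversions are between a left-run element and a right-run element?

10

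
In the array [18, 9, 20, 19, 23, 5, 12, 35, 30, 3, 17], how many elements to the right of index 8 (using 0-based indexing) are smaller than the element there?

The element at index 8 is 30.
Elements after it: 3, 17
Those smaller than 30: 3, 17

2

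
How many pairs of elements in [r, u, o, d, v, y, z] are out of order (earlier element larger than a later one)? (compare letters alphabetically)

5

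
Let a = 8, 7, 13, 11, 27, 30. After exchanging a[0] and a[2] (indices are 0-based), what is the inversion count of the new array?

Positions 0 and 2 hold 8 and 13; after swapping, the array is [13, 7, 8, 11, 27, 30].
Element-by-element contributions:
13 → 7, 8, 11 → 3
7 → none → 0
8 → none → 0
11 → none → 0
27 → none → 0
30 → none → 0
Sum: 3 + 0 + 0 + 0 + 0 + 0 = 3

3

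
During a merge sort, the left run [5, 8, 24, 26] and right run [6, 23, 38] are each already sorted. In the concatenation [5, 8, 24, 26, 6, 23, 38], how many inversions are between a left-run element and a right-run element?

5 cross-inversions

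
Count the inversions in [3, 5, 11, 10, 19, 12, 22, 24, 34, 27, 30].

Element-by-element contributions:
3 → none → 0
5 → none → 0
11 → 10 → 1
10 → none → 0
19 → 12 → 1
12 → none → 0
22 → none → 0
24 → none → 0
34 → 27, 30 → 2
27 → none → 0
30 → none → 0
Sum: 0 + 0 + 1 + 0 + 1 + 0 + 0 + 0 + 2 + 0 + 0 = 4

4 inversions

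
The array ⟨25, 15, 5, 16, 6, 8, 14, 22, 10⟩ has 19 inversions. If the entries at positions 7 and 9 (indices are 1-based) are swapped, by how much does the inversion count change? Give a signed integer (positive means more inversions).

-1

Positions 7 and 9 hold 14 and 10; after swapping, the array is [25, 15, 5, 16, 6, 8, 10, 22, 14].
For each element, count later entries that are smaller:
25: 8
15: 5
5: 0
16: 4
6: 0
8: 0
10: 0
22: 1
14: 0
Sum: 8 + 5 + 0 + 4 + 0 + 0 + 0 + 1 + 0 = 18
Change: 18 − 19 = -1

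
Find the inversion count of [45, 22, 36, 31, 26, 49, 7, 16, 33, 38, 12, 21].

41

Element-by-element contributions:
45: 10
22: 4
36: 7
31: 5
26: 4
49: 6
7: 0
16: 1
33: 2
38: 2
12: 0
21: 0
Sum: 10 + 4 + 7 + 5 + 4 + 6 + 0 + 1 + 2 + 2 + 0 + 0 = 41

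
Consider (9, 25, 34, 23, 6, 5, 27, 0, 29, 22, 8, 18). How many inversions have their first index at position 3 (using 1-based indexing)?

The element at index 3 is 34.
Elements after it: 23, 6, 5, 27, 0, 29, 22, 8, 18
Those smaller than 34: 23, 6, 5, 27, 0, 29, 22, 8, 18

9 such elements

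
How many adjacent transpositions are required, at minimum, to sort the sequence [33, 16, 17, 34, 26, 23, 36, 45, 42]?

Swaps: 8

The minimum number of adjacent swaps to sort an array equals its inversion count, since every such swap removes exactly one inversion.
Count inversions — for each element, later elements that are smaller:
33: 16, 17, 26, 23 → 4
16: none → 0
17: none → 0
34: 26, 23 → 2
26: 23 → 1
23: none → 0
36: none → 0
45: 42 → 1
42: none → 0
Total inversions: 4 + 0 + 0 + 2 + 1 + 0 + 0 + 1 + 0 = 8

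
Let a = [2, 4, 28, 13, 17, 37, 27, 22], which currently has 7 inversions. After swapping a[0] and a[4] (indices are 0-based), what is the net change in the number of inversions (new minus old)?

Positions 0 and 4 hold 2 and 17; after swapping, the array is [17, 4, 28, 13, 2, 37, 27, 22].
Count, for each position, how many later elements it exceeds:
17 → 4, 13, 2 → 3
4 → 2 → 1
28 → 13, 2, 27, 22 → 4
13 → 2 → 1
2 → none → 0
37 → 27, 22 → 2
27 → 22 → 1
22 → none → 0
Sum: 3 + 1 + 4 + 1 + 0 + 2 + 1 + 0 = 12
Change: 12 − 7 = +5

+5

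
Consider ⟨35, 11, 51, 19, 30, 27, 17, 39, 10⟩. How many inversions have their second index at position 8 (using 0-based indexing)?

8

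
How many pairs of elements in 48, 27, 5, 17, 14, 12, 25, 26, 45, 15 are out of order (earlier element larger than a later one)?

23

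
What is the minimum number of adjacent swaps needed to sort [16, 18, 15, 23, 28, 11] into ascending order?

Each adjacent swap fixes exactly one inversion, so the minimum swap count equals the number of inversions.
Count inversions — for each element, later elements that are smaller:
16: 15, 11 → 2
18: 15, 11 → 2
15: 11 → 1
23: 11 → 1
28: 11 → 1
11: none → 0
Total inversions: 2 + 2 + 1 + 1 + 1 + 0 = 7

There are 7 adjacent swaps.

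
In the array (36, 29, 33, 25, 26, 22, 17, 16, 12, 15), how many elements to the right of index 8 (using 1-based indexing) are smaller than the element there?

2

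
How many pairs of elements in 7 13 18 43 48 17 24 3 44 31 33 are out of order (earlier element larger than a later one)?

19 inversions

Count, for each position, how many later elements it exceeds:
7: 1
13: 1
18: 2
43: 5
48: 6
17: 1
24: 1
3: 0
44: 2
31: 0
33: 0
Sum: 1 + 1 + 2 + 5 + 6 + 1 + 1 + 0 + 2 + 0 + 0 = 19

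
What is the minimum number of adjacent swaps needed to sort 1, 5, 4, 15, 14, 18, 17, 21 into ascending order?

The minimum number of adjacent swaps to sort an array equals its inversion count, since every such swap removes exactly one inversion.
Count inversions — for each element, later elements that are smaller:
1: none → 0
5: 4 → 1
4: none → 0
15: 14 → 1
14: none → 0
18: 17 → 1
17: none → 0
21: none → 0
Total inversions: 0 + 1 + 0 + 1 + 0 + 1 + 0 + 0 = 3

3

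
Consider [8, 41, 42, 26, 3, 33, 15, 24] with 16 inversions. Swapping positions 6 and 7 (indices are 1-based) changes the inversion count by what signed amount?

-1

Positions 6 and 7 hold 33 and 15; after swapping, the array is [8, 41, 42, 26, 3, 15, 33, 24].
Sweep left to right; for each value list the smaller values that follow it:
8: 1
41: 5
42: 5
26: 3
3: 0
15: 0
33: 1
24: 0
Sum: 1 + 5 + 5 + 3 + 0 + 0 + 1 + 0 = 15
Change: 15 − 16 = -1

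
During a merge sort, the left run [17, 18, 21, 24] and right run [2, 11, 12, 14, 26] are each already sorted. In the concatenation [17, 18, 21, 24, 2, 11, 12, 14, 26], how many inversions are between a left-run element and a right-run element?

Take each right-half value and tally the left-half values above it:
r = 2: 17, 18, 21, 24 → 4
r = 11: 17, 18, 21, 24 → 4
r = 12: 17, 18, 21, 24 → 4
r = 14: 17, 18, 21, 24 → 4
r = 26: none → 0
Cross-inversions: 4 + 4 + 4 + 4 + 0 = 16

16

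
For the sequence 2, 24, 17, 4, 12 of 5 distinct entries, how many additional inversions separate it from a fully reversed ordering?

5 inversions short

Maximum inversions for 5 distinct elements is C(5, 2) = 5·4/2 = 10.
Current inversions — for each element, count later smaller elements:
2: 0
24: 3
17: 2
4: 0
12: 0
Current total: 0 + 3 + 2 + 0 + 0 = 5
Shortfall: 10 − 5 = 5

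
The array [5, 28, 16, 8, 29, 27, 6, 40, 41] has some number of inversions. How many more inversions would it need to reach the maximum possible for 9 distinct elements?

26

Maximum inversions for 9 distinct elements is C(9, 2) = 9·8/2 = 36.
Current inversions — for each element, count later smaller elements:
5: 0
28: 4
16: 2
8: 1
29: 2
27: 1
6: 0
40: 0
41: 0
Current total: 0 + 4 + 2 + 1 + 2 + 1 + 0 + 0 + 0 = 10
Shortfall: 36 − 10 = 26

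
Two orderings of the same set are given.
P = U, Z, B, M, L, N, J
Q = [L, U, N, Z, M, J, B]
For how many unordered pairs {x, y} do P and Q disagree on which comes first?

9 disagreeing pairs

Assign each item its position (1..7) in the first ordering, then rewrite the second ordering as that position sequence:
positions: U→1, Z→2, B→3, M→4, L→5, N→6, J→7
second ordering as positions: [5, 1, 6, 2, 4, 7, 3]
Discordant pairs = inversions in this position sequence.
5: 1, 2, 4, 3 → 4
1: 0
6: 2, 4, 3 → 3
2: 0
4: 3 → 1
7: 3 → 1
3: 0
Total: 4 + 0 + 3 + 0 + 1 + 1 + 0 = 9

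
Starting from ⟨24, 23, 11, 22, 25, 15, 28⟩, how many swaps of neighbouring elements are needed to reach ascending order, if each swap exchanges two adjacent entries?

9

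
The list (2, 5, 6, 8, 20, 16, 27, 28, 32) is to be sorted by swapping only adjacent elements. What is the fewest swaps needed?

Minimum adjacent swaps = number of inversions (each swap of adjacent out-of-order elements removes one inversion and no swap can remove more).
Count inversions — for each element, later elements that are smaller:
2: none → 0
5: none → 0
6: none → 0
8: none → 0
20: 16 → 1
16: none → 0
27: none → 0
28: none → 0
32: none → 0
Total inversions: 0 + 0 + 0 + 0 + 1 + 0 + 0 + 0 + 0 = 1

There is 1 swap.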